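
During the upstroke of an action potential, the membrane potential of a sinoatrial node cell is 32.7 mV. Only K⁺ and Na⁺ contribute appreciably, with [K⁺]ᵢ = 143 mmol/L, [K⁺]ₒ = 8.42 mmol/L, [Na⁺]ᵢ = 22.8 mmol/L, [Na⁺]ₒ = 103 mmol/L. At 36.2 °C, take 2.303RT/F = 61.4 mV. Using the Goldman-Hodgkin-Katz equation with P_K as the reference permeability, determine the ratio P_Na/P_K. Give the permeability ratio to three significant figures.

Let α = P_Na/P_K. GHK: Vm = 61.4·log₁₀[(Kₒ + α·Naₒ)/(Kᵢ + α·Naᵢ)].
10^(Vm/61.4) = 10^(32.7/61.4) = 3.4086
So 3.4086·(Kᵢ + α·Naᵢ) = Kₒ + α·Naₒ → α = (3.4086·143.0 − 8.42) / (103.0 − 3.4086·22.8)
α = (487.4 − 8.42) / (103.0 − 77.72) = 479/25.28 = 18.94

18.9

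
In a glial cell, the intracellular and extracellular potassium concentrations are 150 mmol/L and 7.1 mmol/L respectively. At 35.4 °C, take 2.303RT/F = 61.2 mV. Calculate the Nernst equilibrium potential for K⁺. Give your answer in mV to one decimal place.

-81.1 mV

E = (61.2/z) · log₁₀([K⁺]_out/[K⁺]_in) with z = +1.
= (61.2/1) · log₁₀(7.1/150) = 61.20 · log₁₀(0.04733)
= 61.20 · (-1.3248) = -81.08 mV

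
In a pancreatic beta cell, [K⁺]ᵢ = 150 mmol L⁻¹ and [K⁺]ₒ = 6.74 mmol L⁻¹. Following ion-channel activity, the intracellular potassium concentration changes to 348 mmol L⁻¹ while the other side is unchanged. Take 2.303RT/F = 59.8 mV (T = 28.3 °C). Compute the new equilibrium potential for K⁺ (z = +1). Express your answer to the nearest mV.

-102 mV

After the shift: [K⁺]_out = 6.74, [K⁺]_in = 348 mmol L⁻¹.
E_new = (59.8/1)·log₁₀(6.74/348) = 59.80 · (-1.7129) = -102.43 mV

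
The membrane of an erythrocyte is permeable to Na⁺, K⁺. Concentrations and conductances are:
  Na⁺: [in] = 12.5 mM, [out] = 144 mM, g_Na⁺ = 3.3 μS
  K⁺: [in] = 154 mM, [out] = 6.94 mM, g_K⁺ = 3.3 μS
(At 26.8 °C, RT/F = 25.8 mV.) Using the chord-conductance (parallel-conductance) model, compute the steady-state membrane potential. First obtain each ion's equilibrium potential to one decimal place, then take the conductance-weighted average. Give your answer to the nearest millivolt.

E_Na⁺ = (25.8/1)·ln(144/12.5) = 63.1 mV
E_K⁺ = (25.8/1)·ln(6.94/154) = -80.0 mV
Vm = (Σ gᵢEᵢ)/(Σ gᵢ) = (3.3·63.1 + 3.3·-80.0) / (3.3 + 3.3)
= -55.77 / 6.6 = -8.45 mV

-8 mV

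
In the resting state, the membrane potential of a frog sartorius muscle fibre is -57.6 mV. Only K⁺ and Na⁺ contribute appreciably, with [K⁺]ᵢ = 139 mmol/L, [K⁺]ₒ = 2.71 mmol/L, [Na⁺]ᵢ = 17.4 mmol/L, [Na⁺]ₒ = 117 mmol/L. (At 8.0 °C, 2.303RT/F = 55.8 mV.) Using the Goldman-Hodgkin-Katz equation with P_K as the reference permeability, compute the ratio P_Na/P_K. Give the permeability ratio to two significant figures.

0.088

Let α = P_Na/P_K. GHK: Vm = 55.8·log₁₀[(Kₒ + α·Naₒ)/(Kᵢ + α·Naᵢ)].
10^(Vm/55.8) = 10^(-57.6/55.8) = 0.092841
So 0.092841·(Kᵢ + α·Naᵢ) = Kₒ + α·Naₒ → α = (0.092841·139.0 − 2.71) / (117.0 − 0.092841·17.4)
α = (12.9 − 2.71) / (117.0 − 1.615) = 10.19/115.4 = 0.08836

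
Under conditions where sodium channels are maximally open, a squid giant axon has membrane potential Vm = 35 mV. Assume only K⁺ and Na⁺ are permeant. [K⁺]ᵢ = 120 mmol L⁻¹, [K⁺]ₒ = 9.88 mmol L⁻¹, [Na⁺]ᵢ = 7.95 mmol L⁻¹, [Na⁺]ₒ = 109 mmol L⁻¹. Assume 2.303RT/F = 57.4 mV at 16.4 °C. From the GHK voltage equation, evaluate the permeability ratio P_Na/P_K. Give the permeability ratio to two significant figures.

Let α = P_Na/P_K. GHK: Vm = 57.4·log₁₀[(Kₒ + α·Naₒ)/(Kᵢ + α·Naᵢ)].
10^(Vm/57.4) = 10^(35.0/57.4) = 4.0715
So 4.0715·(Kᵢ + α·Naᵢ) = Kₒ + α·Naₒ → α = (4.0715·120.0 − 9.88) / (109.0 − 4.0715·7.95)
α = (488.6 − 9.88) / (109.0 − 32.37) = 478.7/76.63 = 6.247

6.2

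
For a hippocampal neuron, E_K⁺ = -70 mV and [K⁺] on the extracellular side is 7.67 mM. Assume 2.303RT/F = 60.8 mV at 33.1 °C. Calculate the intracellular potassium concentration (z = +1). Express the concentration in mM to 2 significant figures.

Nernst: E = (60.8/1) · log₁₀([out]/[in]), so log₁₀([out]/[in]) = -70.0 × 1 / 60.8 = -1.1513.
[out]/[in] = 10^(-1.1513) = 0.07058.
[in] = 7.67 / 0.07058 = 108.7 mM.

110 mM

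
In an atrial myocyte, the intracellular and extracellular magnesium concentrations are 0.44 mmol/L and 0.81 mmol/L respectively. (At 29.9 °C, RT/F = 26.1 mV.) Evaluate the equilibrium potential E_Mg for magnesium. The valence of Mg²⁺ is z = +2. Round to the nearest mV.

E = (26.1/z) · ln([Mg²⁺]_out/[Mg²⁺]_in) with z = +2.
= (26.1/2) · ln(0.81/0.44) = 13.05 · ln(1.841)
= 13.05 · (0.6103) = 7.96 mV

8 mV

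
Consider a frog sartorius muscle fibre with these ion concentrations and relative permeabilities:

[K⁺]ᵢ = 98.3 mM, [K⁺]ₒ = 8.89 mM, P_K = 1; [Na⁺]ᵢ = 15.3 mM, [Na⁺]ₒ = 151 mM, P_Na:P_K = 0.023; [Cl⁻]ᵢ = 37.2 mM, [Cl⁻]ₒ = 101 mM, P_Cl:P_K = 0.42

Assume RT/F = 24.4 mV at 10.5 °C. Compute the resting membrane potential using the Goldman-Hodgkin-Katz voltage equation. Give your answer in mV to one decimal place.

Vm = 24.4 · ln[(Σ P·[cation]ₒ + Σ P·[anion]ᵢ) / (Σ P·[cation]ᵢ + Σ P·[anion]ₒ)]
Numerator = 1×8.89 + 0.023×151 + 0.42×37.2 = 27.99
Denominator = 1×98.3 + 0.023×15.3 + 0.42×101 = 141.1
Vm = 24.4 · ln(0.19839) = 24.4 × (-1.6175) = -39.47 mV

-39.5 mV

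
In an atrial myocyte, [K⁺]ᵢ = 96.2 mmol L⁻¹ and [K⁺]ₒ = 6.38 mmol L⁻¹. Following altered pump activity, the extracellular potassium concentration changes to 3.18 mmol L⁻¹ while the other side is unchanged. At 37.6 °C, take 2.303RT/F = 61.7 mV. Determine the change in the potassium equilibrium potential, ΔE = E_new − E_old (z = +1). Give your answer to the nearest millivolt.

E_old = (61.7/1)·log₁₀(6.38/96.2) = -72.70 mV
E_new = (61.7/1)·log₁₀(3.18/96.2) = -91.36 mV
ΔE = -91.36 − (-72.70) = -18.66 mV

-19 mV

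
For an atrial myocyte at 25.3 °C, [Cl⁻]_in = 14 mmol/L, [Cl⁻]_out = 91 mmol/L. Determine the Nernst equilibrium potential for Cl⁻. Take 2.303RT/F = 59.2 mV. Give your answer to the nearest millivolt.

-48 mV

E = (59.2/z) · log₁₀([Cl⁻]_out/[Cl⁻]_in) with z = -1.
For an anion, dividing by z = -1 reverses the sign.
= (59.2/-1) · log₁₀(91/14) = -59.20 · log₁₀(6.5)
= -59.20 · (0.8129) = -48.12 mV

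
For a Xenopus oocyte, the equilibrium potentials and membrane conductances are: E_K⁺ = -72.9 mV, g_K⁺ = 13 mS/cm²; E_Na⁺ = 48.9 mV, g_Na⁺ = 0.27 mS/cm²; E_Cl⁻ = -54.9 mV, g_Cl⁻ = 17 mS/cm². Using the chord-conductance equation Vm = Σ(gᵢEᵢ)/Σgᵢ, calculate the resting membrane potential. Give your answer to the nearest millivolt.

Σ gᵢEᵢ = 13·(-72.9) + 0.27·(48.9) + 17·(-54.9) = -1867.80
Σ gᵢ = 13 + 0.27 + 17 = 30.27
Vm = -1867.80 / 30.27 = -61.70 mV

-62 mV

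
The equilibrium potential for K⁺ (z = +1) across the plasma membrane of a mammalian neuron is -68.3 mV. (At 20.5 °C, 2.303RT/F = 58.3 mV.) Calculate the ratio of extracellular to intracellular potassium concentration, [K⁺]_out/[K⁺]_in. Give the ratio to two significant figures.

log₁₀([out]/[in]) = E·z/(58.3) = -68.3 × 1 / 58.3 = -1.1715
[out]/[in] = 10^(-1.1715) = 0.06737

0.067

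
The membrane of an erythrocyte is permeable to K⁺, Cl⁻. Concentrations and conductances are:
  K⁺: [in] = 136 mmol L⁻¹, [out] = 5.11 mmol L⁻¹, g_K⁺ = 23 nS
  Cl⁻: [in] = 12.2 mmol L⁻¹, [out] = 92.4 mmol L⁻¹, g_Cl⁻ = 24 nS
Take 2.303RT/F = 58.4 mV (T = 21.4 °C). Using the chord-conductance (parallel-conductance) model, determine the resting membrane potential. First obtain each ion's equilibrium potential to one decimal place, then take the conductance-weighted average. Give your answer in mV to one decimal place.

E_K⁺ = (58.4/1)·log₁₀(5.11/136) = -83.2 mV
E_Cl⁻ = (58.4/-1)·log₁₀(92.4/12.2) = -51.4 mV
Vm = (Σ gᵢEᵢ)/(Σ gᵢ) = (23·-83.2 + 24·-51.4) / (23 + 24)
= -3147.20 / 47 = -66.96 mV

-67.0 mV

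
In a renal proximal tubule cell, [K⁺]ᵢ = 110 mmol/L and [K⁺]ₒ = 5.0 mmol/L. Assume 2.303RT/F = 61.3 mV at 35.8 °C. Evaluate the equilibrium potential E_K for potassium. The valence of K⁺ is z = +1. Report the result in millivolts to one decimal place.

-82.3 mV

E = (61.3/z) · log₁₀([K⁺]_out/[K⁺]_in) with z = +1.
= (61.3/1) · log₁₀(5.0/110) = 61.30 · log₁₀(0.04545)
= 61.30 · (-1.3424) = -82.29 mV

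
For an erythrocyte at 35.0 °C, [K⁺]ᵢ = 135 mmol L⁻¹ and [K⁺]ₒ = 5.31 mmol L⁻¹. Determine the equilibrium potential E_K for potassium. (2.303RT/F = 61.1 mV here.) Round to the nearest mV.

E = (61.1/z) · log₁₀([K⁺]_out/[K⁺]_in) with z = +1.
= (61.1/1) · log₁₀(5.31/135) = 61.10 · log₁₀(0.03933)
= 61.10 · (-1.4052) = -85.86 mV

-86 mV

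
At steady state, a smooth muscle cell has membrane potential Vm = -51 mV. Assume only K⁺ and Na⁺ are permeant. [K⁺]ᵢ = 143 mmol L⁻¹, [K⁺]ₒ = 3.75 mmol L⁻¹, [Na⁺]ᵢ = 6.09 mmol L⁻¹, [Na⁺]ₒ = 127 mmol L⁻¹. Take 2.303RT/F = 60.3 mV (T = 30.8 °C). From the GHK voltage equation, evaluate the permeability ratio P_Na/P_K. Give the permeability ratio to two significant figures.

Let α = P_Na/P_K. GHK: Vm = 60.3·log₁₀[(Kₒ + α·Naₒ)/(Kᵢ + α·Naᵢ)].
10^(Vm/60.3) = 10^(-51.0/60.3) = 0.14264
So 0.14264·(Kᵢ + α·Naᵢ) = Kₒ + α·Naₒ → α = (0.14264·143.0 − 3.75) / (127.0 − 0.14264·6.09)
α = (20.4 − 3.75) / (127.0 − 0.8687) = 16.65/126.1 = 0.132

0.13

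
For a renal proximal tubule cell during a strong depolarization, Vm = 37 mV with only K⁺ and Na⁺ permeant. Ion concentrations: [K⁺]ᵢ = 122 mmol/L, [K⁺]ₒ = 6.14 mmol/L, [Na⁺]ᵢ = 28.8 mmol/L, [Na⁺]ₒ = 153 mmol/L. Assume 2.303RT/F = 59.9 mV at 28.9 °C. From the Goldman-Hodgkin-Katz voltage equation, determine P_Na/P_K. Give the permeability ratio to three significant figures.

Let α = P_Na/P_K. GHK: Vm = 59.9·log₁₀[(Kₒ + α·Naₒ)/(Kᵢ + α·Naᵢ)].
10^(Vm/59.9) = 10^(37.0/59.9) = 4.1466
So 4.1466·(Kᵢ + α·Naᵢ) = Kₒ + α·Naₒ → α = (4.1466·122.0 − 6.14) / (153.0 − 4.1466·28.8)
α = (505.9 − 6.14) / (153.0 − 119.4) = 499.7/33.58 = 14.88

14.9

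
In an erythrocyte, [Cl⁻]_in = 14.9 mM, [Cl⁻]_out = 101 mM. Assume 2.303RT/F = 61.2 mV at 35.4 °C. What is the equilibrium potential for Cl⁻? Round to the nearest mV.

-51 mV

E = (61.2/z) · log₁₀([Cl⁻]_out/[Cl⁻]_in) with z = -1.
For an anion, dividing by z = -1 reverses the sign.
= (61.2/-1) · log₁₀(101/14.9) = -61.20 · log₁₀(6.779)
= -61.20 · (0.8311) = -50.87 mV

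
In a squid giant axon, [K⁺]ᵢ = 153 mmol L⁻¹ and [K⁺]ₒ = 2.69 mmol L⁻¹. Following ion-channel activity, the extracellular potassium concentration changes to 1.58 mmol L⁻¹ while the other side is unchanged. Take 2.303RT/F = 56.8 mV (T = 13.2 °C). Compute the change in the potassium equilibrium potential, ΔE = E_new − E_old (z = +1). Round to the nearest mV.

-13 mV

E_old = (56.8/1)·log₁₀(2.69/153) = -99.68 mV
E_new = (56.8/1)·log₁₀(1.58/153) = -112.81 mV
ΔE = -112.81 − (-99.68) = -13.13 mV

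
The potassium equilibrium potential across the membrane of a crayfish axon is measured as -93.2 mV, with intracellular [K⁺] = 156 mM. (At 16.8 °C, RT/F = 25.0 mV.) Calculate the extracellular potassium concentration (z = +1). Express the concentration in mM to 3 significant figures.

3.75 mM

Nernst: E = (25.0/1) · ln([out]/[in]), so ln([out]/[in]) = -93.2 × 1 / 25.0 = -3.7280.
[out]/[in] = e^(-3.7280) = 0.02404.
[out] = 0.02404 × 156 = 3.75 mM.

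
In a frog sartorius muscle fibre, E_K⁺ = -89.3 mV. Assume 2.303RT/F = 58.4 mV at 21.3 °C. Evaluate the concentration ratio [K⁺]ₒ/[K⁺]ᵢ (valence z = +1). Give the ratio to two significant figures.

log₁₀([out]/[in]) = E·z/(58.4) = -89.3 × 1 / 58.4 = -1.5291
[out]/[in] = 10^(-1.5291) = 0.02957

0.030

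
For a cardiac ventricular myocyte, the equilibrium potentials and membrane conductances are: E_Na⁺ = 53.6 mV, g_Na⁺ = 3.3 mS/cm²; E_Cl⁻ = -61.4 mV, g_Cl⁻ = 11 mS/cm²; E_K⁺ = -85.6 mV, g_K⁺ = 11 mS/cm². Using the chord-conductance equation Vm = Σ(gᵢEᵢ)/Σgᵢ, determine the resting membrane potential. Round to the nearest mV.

-57 mV

Σ gᵢEᵢ = 3.3·(53.6) + 11·(-61.4) + 11·(-85.6) = -1440.12
Σ gᵢ = 3.3 + 11 + 11 = 25.3
Vm = -1440.12 / 25.3 = -56.92 mV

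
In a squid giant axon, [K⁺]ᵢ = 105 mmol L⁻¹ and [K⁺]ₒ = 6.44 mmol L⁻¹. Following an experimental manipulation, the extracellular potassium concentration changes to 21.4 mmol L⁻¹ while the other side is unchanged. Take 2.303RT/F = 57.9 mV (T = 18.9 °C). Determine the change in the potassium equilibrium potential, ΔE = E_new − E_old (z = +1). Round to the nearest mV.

30 mV

E_old = (57.9/1)·log₁₀(6.44/105) = -70.19 mV
E_new = (57.9/1)·log₁₀(21.4/105) = -40.00 mV
ΔE = -40.00 − (-70.19) = 30.20 mV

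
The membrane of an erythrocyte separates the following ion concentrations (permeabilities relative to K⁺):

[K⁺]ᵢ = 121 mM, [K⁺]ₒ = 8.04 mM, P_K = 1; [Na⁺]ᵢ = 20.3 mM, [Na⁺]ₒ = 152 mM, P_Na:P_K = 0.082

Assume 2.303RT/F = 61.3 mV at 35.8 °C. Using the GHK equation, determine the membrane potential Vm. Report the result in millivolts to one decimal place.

Vm = 61.3 · log₁₀[(Σ P·[cation]ₒ + Σ P·[anion]ᵢ) / (Σ P·[cation]ᵢ + Σ P·[anion]ₒ)]
Numerator = 1×8.04 + 0.082×152 = 20.5
Denominator = 1×121 + 0.082×20.3 = 122.7
Vm = 61.3 · log₁₀(0.16715) = 61.3 × (-0.7769) = -47.62 mV

-47.6 mV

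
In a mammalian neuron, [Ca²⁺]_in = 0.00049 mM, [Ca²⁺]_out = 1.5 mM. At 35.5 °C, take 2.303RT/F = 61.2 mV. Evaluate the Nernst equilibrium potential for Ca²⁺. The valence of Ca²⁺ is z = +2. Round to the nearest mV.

107 mV

E = (61.2/z) · log₁₀([Ca²⁺]_out/[Ca²⁺]_in) with z = +2.
= (61.2/2) · log₁₀(1.5/0.00049) = 30.60 · log₁₀(3061)
= 30.60 · (3.4859) = 106.67 mV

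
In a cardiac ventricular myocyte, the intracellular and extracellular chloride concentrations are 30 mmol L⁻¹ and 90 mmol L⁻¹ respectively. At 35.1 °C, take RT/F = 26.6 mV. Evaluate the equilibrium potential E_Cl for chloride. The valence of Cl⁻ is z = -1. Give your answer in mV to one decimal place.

-29.2 mV

E = (26.6/z) · ln([Cl⁻]_out/[Cl⁻]_in) with z = -1.
For an anion, dividing by z = -1 reverses the sign.
= (26.6/-1) · ln(90/30) = -26.60 · ln(3)
= -26.60 · (1.0986) = -29.22 mV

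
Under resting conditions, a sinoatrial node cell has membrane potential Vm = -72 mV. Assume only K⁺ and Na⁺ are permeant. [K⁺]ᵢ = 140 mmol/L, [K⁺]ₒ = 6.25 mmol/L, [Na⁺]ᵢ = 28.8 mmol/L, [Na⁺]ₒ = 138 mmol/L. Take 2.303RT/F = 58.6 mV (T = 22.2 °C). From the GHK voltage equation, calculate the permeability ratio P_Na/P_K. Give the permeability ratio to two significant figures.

Let α = P_Na/P_K. GHK: Vm = 58.6·log₁₀[(Kₒ + α·Naₒ)/(Kᵢ + α·Naᵢ)].
10^(Vm/58.6) = 10^(-72.0/58.6) = 0.059065
So 0.059065·(Kᵢ + α·Naᵢ) = Kₒ + α·Naₒ → α = (0.059065·140.0 − 6.25) / (138.0 − 0.059065·28.8)
α = (8.269 − 6.25) / (138.0 − 1.701) = 2.019/136.3 = 0.01481

0.015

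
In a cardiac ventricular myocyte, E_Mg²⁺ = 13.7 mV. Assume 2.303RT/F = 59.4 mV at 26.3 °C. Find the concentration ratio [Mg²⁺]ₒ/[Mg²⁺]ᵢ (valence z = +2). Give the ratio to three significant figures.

log₁₀([out]/[in]) = E·z/(59.4) = 13.7 × 2 / 59.4 = 0.4613
[out]/[in] = 10^(0.4613) = 2.893

2.89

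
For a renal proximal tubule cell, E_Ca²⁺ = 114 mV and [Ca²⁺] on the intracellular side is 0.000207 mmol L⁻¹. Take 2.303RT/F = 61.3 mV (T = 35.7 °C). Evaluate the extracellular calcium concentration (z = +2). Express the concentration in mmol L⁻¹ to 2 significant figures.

Nernst: E = (61.3/2) · log₁₀([out]/[in]), so log₁₀([out]/[in]) = 114.0 × 2 / 61.3 = 3.7194.
[out]/[in] = 10^(3.7194) = 5241.
[out] = 5241 × 0.000207 = 1.085 mmol L⁻¹.

1.1 mmol L⁻¹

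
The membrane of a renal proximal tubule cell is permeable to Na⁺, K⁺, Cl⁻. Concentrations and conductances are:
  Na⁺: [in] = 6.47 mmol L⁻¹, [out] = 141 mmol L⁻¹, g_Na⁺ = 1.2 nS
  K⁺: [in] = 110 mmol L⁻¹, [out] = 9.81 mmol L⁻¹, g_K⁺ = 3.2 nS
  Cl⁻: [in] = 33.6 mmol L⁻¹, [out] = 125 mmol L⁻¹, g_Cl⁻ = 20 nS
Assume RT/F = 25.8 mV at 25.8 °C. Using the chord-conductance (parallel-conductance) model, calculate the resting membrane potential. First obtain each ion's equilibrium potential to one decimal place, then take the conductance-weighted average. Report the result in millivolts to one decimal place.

-32.1 mV

E_Na⁺ = (25.8/1)·ln(141/6.47) = 79.5 mV
E_K⁺ = (25.8/1)·ln(9.81/110) = -62.4 mV
E_Cl⁻ = (25.8/-1)·ln(125/33.6) = -33.9 mV
Vm = (Σ gᵢEᵢ)/(Σ gᵢ) = (1.2·79.5 + 3.2·-62.4 + 20·-33.9) / (1.2 + 3.2 + 20)
= -782.28 / 24.4 = -32.06 mV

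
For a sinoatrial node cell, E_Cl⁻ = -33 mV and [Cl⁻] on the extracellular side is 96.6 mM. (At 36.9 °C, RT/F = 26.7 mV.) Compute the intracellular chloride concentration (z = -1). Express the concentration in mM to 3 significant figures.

28.1 mM

Nernst: E = (26.7/-1) · ln([out]/[in]), so ln([out]/[in]) = -33.0 × -1 / 26.7 = 1.2360.
[out]/[in] = e^(1.2360) = 3.442.
[in] = 96.6 / 3.442 = 28.07 mM.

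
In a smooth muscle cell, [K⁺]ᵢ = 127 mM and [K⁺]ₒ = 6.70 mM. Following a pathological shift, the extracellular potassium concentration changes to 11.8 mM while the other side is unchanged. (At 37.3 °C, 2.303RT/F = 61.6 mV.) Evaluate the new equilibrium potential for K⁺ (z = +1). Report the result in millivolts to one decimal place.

-63.6 mV

After the shift: [K⁺]_out = 11.8, [K⁺]_in = 127 mM.
E_new = (61.6/1)·log₁₀(11.8/127) = 61.60 · (-1.0319) = -63.57 mV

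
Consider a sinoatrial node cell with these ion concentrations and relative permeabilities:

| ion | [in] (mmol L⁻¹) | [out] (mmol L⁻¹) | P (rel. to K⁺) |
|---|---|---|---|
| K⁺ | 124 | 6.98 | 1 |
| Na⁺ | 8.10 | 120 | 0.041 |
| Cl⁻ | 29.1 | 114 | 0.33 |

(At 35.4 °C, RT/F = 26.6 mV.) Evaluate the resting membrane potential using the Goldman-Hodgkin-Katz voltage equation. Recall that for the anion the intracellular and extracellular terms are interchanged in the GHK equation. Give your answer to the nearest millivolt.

Vm = 26.6 · ln[(Σ P·[cation]ₒ + Σ P·[anion]ᵢ) / (Σ P·[cation]ᵢ + Σ P·[anion]ₒ)]
Numerator = 1×6.98 + 0.041×120 + 0.33×29.1 = 21.5
Denominator = 1×124 + 0.041×8.10 + 0.33×114 = 162
Vm = 26.6 · ln(0.13277) = 26.6 × (-2.0191) = -53.71 mV

-54 mV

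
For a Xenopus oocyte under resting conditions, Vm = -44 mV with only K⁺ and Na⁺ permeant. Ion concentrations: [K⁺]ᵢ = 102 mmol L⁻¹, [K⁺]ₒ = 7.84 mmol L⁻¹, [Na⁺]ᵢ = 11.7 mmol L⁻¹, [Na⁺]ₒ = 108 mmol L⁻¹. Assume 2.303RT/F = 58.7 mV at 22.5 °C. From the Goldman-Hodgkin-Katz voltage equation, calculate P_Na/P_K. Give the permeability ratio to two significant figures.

0.097

Let α = P_Na/P_K. GHK: Vm = 58.7·log₁₀[(Kₒ + α·Naₒ)/(Kᵢ + α·Naᵢ)].
10^(Vm/58.7) = 10^(-44.0/58.7) = 0.178
So 0.178·(Kᵢ + α·Naᵢ) = Kₒ + α·Naₒ → α = (0.178·102.0 − 7.84) / (108.0 − 0.178·11.7)
α = (18.16 − 7.84) / (108.0 − 2.083) = 10.32/105.9 = 0.0974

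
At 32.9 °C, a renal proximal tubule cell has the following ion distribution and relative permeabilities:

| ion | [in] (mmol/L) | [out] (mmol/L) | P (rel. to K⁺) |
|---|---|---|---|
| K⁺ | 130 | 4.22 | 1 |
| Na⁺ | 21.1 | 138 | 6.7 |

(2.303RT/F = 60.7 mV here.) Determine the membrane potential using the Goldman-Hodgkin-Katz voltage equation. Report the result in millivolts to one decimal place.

32.4 mV

Vm = 60.7 · log₁₀[(Σ P·[cation]ₒ + Σ P·[anion]ᵢ) / (Σ P·[cation]ᵢ + Σ P·[anion]ₒ)]
Numerator = 1×4.22 + 6.7×138 = 928.8
Denominator = 1×130 + 6.7×21.1 = 271.4
Vm = 60.7 · log₁₀(3.4227) = 60.7 × (0.5344) = 32.44 mV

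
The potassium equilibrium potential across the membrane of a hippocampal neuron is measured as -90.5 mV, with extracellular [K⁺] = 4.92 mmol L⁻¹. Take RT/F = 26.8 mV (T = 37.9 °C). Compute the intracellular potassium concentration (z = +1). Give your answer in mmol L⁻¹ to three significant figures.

144 mmol L⁻¹

Nernst: E = (26.8/1) · ln([out]/[in]), so ln([out]/[in]) = -90.5 × 1 / 26.8 = -3.3769.
[out]/[in] = e^(-3.3769) = 0.03415.
[in] = 4.92 / 0.03415 = 144.1 mmol L⁻¹.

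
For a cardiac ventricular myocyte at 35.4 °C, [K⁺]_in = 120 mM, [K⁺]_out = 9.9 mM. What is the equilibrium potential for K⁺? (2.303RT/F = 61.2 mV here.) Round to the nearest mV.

E = (61.2/z) · log₁₀([K⁺]_out/[K⁺]_in) with z = +1.
= (61.2/1) · log₁₀(9.9/120) = 61.20 · log₁₀(0.0825)
= 61.20 · (-1.0835) = -66.31 mV

-66 mV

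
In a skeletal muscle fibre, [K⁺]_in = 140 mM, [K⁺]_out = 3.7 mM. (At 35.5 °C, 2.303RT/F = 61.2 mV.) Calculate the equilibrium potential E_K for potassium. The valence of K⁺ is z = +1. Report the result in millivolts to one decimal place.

-96.6 mV

E = (61.2/z) · log₁₀([K⁺]_out/[K⁺]_in) with z = +1.
= (61.2/1) · log₁₀(3.7/140) = 61.20 · log₁₀(0.02643)
= 61.20 · (-1.5779) = -96.57 mV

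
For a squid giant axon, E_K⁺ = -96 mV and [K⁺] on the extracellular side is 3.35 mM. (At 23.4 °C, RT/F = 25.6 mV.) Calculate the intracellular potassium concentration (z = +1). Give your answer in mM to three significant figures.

Nernst: E = (25.6/1) · ln([out]/[in]), so ln([out]/[in]) = -96.0 × 1 / 25.6 = -3.7500.
[out]/[in] = e^(-3.7500) = 0.02352.
[in] = 3.35 / 0.02352 = 142.4 mM.

142 mM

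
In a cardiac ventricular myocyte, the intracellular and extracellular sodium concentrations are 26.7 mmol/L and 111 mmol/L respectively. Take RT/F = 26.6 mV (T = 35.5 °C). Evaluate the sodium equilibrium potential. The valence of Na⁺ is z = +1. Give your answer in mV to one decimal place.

E = (26.6/z) · ln([Na⁺]_out/[Na⁺]_in) with z = +1.
= (26.6/1) · ln(111/26.7) = 26.60 · ln(4.157)
= 26.60 · (1.4249) = 37.90 mV

37.9 mV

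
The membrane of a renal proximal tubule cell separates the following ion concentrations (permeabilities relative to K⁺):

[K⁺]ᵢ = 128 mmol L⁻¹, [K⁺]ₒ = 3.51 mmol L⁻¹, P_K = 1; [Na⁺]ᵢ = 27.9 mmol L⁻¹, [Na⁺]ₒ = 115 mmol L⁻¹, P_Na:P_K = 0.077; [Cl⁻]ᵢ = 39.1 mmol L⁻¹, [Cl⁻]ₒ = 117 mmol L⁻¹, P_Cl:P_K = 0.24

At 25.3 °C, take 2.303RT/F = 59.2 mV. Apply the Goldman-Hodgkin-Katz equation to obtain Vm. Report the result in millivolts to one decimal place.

Vm = 59.2 · log₁₀[(Σ P·[cation]ₒ + Σ P·[anion]ᵢ) / (Σ P·[cation]ᵢ + Σ P·[anion]ₒ)]
Numerator = 1×3.51 + 0.077×115 + 0.24×39.1 = 21.75
Denominator = 1×128 + 0.077×27.9 + 0.24×117 = 158.2
Vm = 59.2 · log₁₀(0.13745) = 59.2 × (-0.8618) = -51.02 mV

-51.0 mV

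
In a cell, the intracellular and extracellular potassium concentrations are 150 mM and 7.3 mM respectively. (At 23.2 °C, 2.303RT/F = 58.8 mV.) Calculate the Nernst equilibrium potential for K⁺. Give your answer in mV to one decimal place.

E = (58.8/z) · log₁₀([K⁺]_out/[K⁺]_in) with z = +1.
= (58.8/1) · log₁₀(7.3/150) = 58.80 · log₁₀(0.04867)
= 58.80 · (-1.3128) = -77.19 mV

-77.2 mV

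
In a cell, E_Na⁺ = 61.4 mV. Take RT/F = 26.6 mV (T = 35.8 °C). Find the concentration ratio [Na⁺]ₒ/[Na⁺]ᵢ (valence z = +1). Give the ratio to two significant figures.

ln([out]/[in]) = E·z/(26.6) = 61.4 × 1 / 26.6 = 2.3083
[out]/[in] = e^(2.3083) = 10.06

10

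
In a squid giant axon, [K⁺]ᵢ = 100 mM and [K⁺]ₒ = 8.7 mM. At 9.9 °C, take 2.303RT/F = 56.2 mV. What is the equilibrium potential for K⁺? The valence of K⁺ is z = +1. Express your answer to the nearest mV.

-60 mV

E = (56.2/z) · log₁₀([K⁺]_out/[K⁺]_in) with z = +1.
= (56.2/1) · log₁₀(8.7/100) = 56.20 · log₁₀(0.087)
= 56.20 · (-1.0605) = -59.60 mV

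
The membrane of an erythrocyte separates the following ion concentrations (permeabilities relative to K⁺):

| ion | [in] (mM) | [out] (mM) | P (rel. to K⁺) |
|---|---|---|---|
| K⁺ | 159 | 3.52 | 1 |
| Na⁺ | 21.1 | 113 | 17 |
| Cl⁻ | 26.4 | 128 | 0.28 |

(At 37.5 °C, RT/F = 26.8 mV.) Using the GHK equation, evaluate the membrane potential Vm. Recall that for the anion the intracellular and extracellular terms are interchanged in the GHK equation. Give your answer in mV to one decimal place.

33.5 mV

Vm = 26.8 · ln[(Σ P·[cation]ₒ + Σ P·[anion]ᵢ) / (Σ P·[cation]ᵢ + Σ P·[anion]ₒ)]
Numerator = 1×3.52 + 17×113 + 0.28×26.4 = 1932
Denominator = 1×159 + 17×21.1 + 0.28×128 = 553.5
Vm = 26.8 · ln(3.4901) = 26.8 × (1.2499) = 33.50 mV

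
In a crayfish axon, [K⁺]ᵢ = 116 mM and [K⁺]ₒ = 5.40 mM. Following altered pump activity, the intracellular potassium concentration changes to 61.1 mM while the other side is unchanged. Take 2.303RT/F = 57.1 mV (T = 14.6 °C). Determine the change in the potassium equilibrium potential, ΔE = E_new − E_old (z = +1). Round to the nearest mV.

E_old = (57.1/1)·log₁₀(5.40/116) = -76.06 mV
E_new = (57.1/1)·log₁₀(5.40/61.1) = -60.16 mV
ΔE = -60.16 − (-76.06) = 15.90 mV

16 mV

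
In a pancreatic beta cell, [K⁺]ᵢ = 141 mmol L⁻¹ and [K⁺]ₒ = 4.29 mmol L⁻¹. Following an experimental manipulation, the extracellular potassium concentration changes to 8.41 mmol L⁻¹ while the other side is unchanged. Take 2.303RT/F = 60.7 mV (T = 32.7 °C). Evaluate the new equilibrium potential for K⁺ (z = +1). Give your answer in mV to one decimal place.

After the shift: [K⁺]_out = 8.41, [K⁺]_in = 141 mmol L⁻¹.
E_new = (60.7/1)·log₁₀(8.41/141) = 60.70 · (-1.2244) = -74.32 mV

-74.3 mV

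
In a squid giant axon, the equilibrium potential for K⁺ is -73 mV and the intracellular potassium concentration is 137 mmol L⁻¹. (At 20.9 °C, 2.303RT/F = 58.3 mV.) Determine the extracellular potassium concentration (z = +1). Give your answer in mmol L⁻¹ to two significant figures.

Nernst: E = (58.3/1) · log₁₀([out]/[in]), so log₁₀([out]/[in]) = -73.0 × 1 / 58.3 = -1.2521.
[out]/[in] = 10^(-1.2521) = 0.05596.
[out] = 0.05596 × 137 = 7.666 mmol L⁻¹.

7.7 mmol L⁻¹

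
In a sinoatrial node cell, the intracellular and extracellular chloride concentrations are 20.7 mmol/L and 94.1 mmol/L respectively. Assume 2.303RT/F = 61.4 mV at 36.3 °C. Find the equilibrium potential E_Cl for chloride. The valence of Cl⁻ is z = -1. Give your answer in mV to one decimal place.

-40.4 mV

E = (61.4/z) · log₁₀([Cl⁻]_out/[Cl⁻]_in) with z = -1.
For an anion, dividing by z = -1 reverses the sign.
= (61.4/-1) · log₁₀(94.1/20.7) = -61.40 · log₁₀(4.546)
= -61.40 · (0.6576) = -40.38 mV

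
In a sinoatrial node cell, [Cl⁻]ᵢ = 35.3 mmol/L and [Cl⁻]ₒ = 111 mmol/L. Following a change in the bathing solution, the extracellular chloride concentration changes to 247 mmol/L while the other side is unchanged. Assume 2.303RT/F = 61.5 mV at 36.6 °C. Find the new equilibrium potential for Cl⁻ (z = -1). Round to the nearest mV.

After the shift: [Cl⁻]_out = 247, [Cl⁻]_in = 35.3 mmol/L.
E_new = (61.5/-1)·log₁₀(247/35.3) = -61.50 · (0.8449) = -51.96 mV

-52 mV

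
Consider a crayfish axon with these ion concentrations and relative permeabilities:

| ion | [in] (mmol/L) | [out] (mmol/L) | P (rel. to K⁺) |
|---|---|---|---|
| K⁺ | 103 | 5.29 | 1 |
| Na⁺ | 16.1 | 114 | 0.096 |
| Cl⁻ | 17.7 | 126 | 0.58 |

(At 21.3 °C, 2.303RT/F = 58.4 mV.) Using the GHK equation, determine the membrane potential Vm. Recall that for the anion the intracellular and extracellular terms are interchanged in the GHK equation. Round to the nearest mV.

-48 mV

Vm = 58.4 · log₁₀[(Σ P·[cation]ₒ + Σ P·[anion]ᵢ) / (Σ P·[cation]ᵢ + Σ P·[anion]ₒ)]
Numerator = 1×5.29 + 0.096×114 + 0.58×17.7 = 26.5
Denominator = 1×103 + 0.096×16.1 + 0.58×126 = 177.6
Vm = 58.4 · log₁₀(0.14919) = 58.4 × (-0.8263) = -48.25 mV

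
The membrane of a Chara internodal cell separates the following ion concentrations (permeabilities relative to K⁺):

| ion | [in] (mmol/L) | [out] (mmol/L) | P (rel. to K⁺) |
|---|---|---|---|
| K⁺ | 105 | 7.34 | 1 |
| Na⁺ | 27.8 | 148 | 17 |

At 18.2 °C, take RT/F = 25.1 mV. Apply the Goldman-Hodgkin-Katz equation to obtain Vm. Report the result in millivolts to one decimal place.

Vm = 25.1 · ln[(Σ P·[cation]ₒ + Σ P·[anion]ᵢ) / (Σ P·[cation]ᵢ + Σ P·[anion]ₒ)]
Numerator = 1×7.34 + 17×148 = 2523
Denominator = 1×105 + 17×27.8 = 577.6
Vm = 25.1 · ln(4.3687) = 25.1 × (1.4745) = 37.01 mV

37.0 mV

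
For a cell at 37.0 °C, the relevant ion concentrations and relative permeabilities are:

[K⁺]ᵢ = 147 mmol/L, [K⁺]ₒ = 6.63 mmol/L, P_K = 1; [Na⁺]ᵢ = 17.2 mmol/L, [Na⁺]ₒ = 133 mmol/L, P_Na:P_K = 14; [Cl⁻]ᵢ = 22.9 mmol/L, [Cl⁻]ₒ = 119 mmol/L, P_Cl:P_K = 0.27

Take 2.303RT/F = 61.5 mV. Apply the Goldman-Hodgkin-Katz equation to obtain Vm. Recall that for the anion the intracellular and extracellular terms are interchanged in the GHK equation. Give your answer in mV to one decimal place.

40.0 mV

Vm = 61.5 · log₁₀[(Σ P·[cation]ₒ + Σ P·[anion]ᵢ) / (Σ P·[cation]ᵢ + Σ P·[anion]ₒ)]
Numerator = 1×6.63 + 14×133 + 0.27×22.9 = 1875
Denominator = 1×147 + 14×17.2 + 0.27×119 = 419.9
Vm = 61.5 · log₁₀(4.4646) = 61.5 × (0.6498) = 39.96 mV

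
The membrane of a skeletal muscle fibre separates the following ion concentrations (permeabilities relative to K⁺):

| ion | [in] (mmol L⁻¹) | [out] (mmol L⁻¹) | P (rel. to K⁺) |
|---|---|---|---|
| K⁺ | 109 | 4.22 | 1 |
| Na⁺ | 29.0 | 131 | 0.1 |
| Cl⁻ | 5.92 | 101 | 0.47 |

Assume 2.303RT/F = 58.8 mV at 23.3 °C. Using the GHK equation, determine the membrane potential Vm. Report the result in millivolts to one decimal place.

Vm = 58.8 · log₁₀[(Σ P·[cation]ₒ + Σ P·[anion]ᵢ) / (Σ P·[cation]ᵢ + Σ P·[anion]ₒ)]
Numerator = 1×4.22 + 0.1×131 + 0.47×5.92 = 20.1
Denominator = 1×109 + 0.1×29.0 + 0.47×101 = 159.4
Vm = 58.8 · log₁₀(0.12614) = 58.8 × (-0.8992) = -52.87 mV

-52.9 mV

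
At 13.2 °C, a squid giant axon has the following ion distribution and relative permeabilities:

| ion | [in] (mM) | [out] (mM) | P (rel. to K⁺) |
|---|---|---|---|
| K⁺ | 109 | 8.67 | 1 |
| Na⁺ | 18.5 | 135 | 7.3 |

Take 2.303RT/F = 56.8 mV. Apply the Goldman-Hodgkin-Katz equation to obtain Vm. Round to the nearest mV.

Vm = 56.8 · log₁₀[(Σ P·[cation]ₒ + Σ P·[anion]ᵢ) / (Σ P·[cation]ᵢ + Σ P·[anion]ₒ)]
Numerator = 1×8.67 + 7.3×135 = 994.2
Denominator = 1×109 + 7.3×18.5 = 244
Vm = 56.8 · log₁₀(4.0736) = 56.8 × (0.6100) = 34.65 mV

35 mV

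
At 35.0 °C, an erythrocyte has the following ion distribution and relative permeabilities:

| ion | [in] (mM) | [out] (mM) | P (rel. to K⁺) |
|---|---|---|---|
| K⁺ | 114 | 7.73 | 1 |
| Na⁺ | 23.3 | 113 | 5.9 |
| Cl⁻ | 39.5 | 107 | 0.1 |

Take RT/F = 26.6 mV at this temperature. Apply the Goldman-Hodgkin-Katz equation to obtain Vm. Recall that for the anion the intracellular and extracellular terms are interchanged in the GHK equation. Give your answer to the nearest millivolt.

25 mV

Vm = 26.6 · ln[(Σ P·[cation]ₒ + Σ P·[anion]ᵢ) / (Σ P·[cation]ᵢ + Σ P·[anion]ₒ)]
Numerator = 1×7.73 + 5.9×113 + 0.1×39.5 = 678.4
Denominator = 1×114 + 5.9×23.3 + 0.1×107 = 262.2
Vm = 26.6 · ln(2.5876) = 26.6 × (0.9507) = 25.29 mV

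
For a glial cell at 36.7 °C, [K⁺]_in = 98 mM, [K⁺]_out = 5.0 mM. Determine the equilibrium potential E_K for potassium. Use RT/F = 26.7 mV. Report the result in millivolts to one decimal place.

E = (26.7/z) · ln([K⁺]_out/[K⁺]_in) with z = +1.
= (26.7/1) · ln(5.0/98) = 26.70 · ln(0.05102)
= 26.70 · (-2.9755) = -79.45 mV

-79.4 mV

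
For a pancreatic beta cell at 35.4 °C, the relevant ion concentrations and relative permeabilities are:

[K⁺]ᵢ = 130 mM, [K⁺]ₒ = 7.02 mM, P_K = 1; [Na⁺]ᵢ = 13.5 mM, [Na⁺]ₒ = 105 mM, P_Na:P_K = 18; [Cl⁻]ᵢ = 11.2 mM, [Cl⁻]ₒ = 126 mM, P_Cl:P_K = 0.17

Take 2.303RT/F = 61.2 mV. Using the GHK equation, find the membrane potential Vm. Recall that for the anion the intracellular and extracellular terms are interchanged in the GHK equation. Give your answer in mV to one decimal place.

41.8 mV

Vm = 61.2 · log₁₀[(Σ P·[cation]ₒ + Σ P·[anion]ᵢ) / (Σ P·[cation]ᵢ + Σ P·[anion]ₒ)]
Numerator = 1×7.02 + 18×105 + 0.17×11.2 = 1899
Denominator = 1×130 + 18×13.5 + 0.17×126 = 394.4
Vm = 61.2 · log₁₀(4.8145) = 61.2 × (0.6825) = 41.77 mV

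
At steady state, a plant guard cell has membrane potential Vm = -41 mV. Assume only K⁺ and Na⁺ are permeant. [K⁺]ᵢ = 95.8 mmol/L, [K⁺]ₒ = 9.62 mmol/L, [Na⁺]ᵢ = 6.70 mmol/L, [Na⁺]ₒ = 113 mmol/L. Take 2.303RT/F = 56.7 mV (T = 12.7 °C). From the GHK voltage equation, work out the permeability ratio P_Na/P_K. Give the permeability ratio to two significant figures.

Let α = P_Na/P_K. GHK: Vm = 56.7·log₁₀[(Kₒ + α·Naₒ)/(Kᵢ + α·Naᵢ)].
10^(Vm/56.7) = 10^(-41.0/56.7) = 0.18919
So 0.18919·(Kᵢ + α·Naᵢ) = Kₒ + α·Naₒ → α = (0.18919·95.8 − 9.62) / (113.0 − 0.18919·6.7)
α = (18.12 − 9.62) / (113.0 − 1.268) = 8.504/111.7 = 0.07611

0.076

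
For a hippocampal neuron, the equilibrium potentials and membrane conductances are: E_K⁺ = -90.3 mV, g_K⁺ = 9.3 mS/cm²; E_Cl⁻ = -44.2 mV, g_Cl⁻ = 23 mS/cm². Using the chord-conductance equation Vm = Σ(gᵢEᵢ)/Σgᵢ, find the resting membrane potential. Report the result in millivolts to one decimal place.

Σ gᵢEᵢ = 9.3·(-90.3) + 23·(-44.2) = -1856.39
Σ gᵢ = 9.3 + 23 = 32.3
Vm = -1856.39 / 32.3 = -57.47 mV

-57.5 mV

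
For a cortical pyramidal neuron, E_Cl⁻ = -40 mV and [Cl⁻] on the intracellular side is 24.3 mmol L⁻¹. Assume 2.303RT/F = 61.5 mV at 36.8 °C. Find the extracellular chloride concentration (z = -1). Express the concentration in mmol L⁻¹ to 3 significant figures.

109 mmol L⁻¹

Nernst: E = (61.5/-1) · log₁₀([out]/[in]), so log₁₀([out]/[in]) = -40.0 × -1 / 61.5 = 0.6504.
[out]/[in] = 10^(0.6504) = 4.471.
[out] = 4.471 × 24.3 = 108.6 mmol L⁻¹.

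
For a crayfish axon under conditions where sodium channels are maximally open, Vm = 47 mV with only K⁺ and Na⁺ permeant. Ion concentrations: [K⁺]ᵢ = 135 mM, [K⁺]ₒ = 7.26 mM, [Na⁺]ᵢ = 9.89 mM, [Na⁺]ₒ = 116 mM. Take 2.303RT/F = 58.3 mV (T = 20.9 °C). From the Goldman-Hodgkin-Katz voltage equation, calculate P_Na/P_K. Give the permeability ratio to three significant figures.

16.3

Let α = P_Na/P_K. GHK: Vm = 58.3·log₁₀[(Kₒ + α·Naₒ)/(Kᵢ + α·Naᵢ)].
10^(Vm/58.3) = 10^(47.0/58.3) = 6.3999
So 6.3999·(Kᵢ + α·Naᵢ) = Kₒ + α·Naₒ → α = (6.3999·135.0 − 7.26) / (116.0 − 6.3999·9.89)
α = (864 − 7.26) / (116.0 − 63.3) = 856.7/52.7 = 16.26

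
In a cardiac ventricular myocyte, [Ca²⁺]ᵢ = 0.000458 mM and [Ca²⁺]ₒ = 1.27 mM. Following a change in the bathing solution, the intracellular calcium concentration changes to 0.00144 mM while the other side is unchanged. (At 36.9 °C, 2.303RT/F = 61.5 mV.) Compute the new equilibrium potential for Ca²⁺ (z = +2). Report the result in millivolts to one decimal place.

90.6 mV

After the shift: [Ca²⁺]_out = 1.27, [Ca²⁺]_in = 0.00144 mM.
E_new = (61.5/2)·log₁₀(1.27/0.00144) = 30.75 · (2.9454) = 90.57 mV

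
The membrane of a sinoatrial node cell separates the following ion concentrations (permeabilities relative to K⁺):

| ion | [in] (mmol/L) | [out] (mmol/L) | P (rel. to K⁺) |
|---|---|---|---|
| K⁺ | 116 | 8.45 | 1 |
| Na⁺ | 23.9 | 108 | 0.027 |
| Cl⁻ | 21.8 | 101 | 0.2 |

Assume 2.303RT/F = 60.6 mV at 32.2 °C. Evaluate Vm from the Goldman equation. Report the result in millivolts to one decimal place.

Vm = 60.6 · log₁₀[(Σ P·[cation]ₒ + Σ P·[anion]ᵢ) / (Σ P·[cation]ᵢ + Σ P·[anion]ₒ)]
Numerator = 1×8.45 + 0.027×108 + 0.2×21.8 = 15.73
Denominator = 1×116 + 0.027×23.9 + 0.2×101 = 136.8
Vm = 60.6 · log₁₀(0.11492) = 60.6 × (-0.9396) = -56.94 mV

-56.9 mV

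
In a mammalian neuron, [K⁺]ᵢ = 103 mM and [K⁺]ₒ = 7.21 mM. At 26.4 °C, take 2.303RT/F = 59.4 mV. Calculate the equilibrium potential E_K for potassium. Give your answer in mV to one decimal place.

E = (59.4/z) · log₁₀([K⁺]_out/[K⁺]_in) with z = +1.
= (59.4/1) · log₁₀(7.21/103) = 59.40 · log₁₀(0.07)
= 59.40 · (-1.1549) = -68.60 mV

-68.6 mV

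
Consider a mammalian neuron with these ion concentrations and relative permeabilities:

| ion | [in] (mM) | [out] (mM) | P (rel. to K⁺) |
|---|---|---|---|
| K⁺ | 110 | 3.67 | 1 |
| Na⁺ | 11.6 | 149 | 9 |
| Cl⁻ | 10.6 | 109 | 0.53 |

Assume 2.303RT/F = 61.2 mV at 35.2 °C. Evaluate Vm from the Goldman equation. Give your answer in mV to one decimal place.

Vm = 61.2 · log₁₀[(Σ P·[cation]ₒ + Σ P·[anion]ᵢ) / (Σ P·[cation]ᵢ + Σ P·[anion]ₒ)]
Numerator = 1×3.67 + 9×149 + 0.53×10.6 = 1350
Denominator = 1×110 + 9×11.6 + 0.53×109 = 272.2
Vm = 61.2 · log₁₀(4.9612) = 61.2 × (0.6956) = 42.57 mV

42.6 mV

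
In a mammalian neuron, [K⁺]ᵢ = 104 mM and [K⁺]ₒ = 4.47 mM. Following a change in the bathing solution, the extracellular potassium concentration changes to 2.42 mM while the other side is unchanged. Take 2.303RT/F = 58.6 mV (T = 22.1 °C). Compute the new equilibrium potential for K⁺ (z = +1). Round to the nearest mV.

-96 mV

After the shift: [K⁺]_out = 2.42, [K⁺]_in = 104 mM.
E_new = (58.6/1)·log₁₀(2.42/104) = 58.60 · (-1.6332) = -95.71 mV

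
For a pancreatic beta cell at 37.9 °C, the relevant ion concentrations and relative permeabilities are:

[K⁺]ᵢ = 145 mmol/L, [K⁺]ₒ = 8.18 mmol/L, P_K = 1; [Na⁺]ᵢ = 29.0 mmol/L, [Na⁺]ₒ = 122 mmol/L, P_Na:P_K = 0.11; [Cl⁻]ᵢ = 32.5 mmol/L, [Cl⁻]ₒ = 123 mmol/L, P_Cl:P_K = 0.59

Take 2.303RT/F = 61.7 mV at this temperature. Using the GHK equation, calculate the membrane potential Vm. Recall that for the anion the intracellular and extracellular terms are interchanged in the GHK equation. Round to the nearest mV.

Vm = 61.7 · log₁₀[(Σ P·[cation]ₒ + Σ P·[anion]ᵢ) / (Σ P·[cation]ᵢ + Σ P·[anion]ₒ)]
Numerator = 1×8.18 + 0.11×122 + 0.59×32.5 = 40.78
Denominator = 1×145 + 0.11×29.0 + 0.59×123 = 220.8
Vm = 61.7 · log₁₀(0.1847) = 61.7 × (-0.7335) = -45.26 mV

-45 mV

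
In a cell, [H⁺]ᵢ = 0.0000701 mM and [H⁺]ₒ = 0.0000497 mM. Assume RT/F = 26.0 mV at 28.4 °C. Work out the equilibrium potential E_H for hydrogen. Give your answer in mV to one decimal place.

-8.9 mV

E = (26.0/z) · ln([H⁺]_out/[H⁺]_in) with z = +1.
= (26.0/1) · ln(0.0000497/0.0000701) = 26.00 · ln(0.709)
= 26.00 · (-0.3439) = -8.94 mV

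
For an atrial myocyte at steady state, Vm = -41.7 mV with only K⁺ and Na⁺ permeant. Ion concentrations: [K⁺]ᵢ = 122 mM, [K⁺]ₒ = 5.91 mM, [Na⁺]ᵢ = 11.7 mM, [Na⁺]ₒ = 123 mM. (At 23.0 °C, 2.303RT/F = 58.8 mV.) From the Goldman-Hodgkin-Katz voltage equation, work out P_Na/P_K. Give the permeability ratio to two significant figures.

0.15

Let α = P_Na/P_K. GHK: Vm = 58.8·log₁₀[(Kₒ + α·Naₒ)/(Kᵢ + α·Naᵢ)].
10^(Vm/58.8) = 10^(-41.7/58.8) = 0.19535
So 0.19535·(Kᵢ + α·Naᵢ) = Kₒ + α·Naₒ → α = (0.19535·122.0 − 5.91) / (123.0 − 0.19535·11.7)
α = (23.83 − 5.91) / (123.0 − 2.286) = 17.92/120.7 = 0.1485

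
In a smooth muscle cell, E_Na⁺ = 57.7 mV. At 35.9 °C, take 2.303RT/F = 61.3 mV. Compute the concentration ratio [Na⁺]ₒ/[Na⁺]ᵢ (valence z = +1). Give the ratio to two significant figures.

log₁₀([out]/[in]) = E·z/(61.3) = 57.7 × 1 / 61.3 = 0.9413
[out]/[in] = 10^(0.9413) = 8.735

8.7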